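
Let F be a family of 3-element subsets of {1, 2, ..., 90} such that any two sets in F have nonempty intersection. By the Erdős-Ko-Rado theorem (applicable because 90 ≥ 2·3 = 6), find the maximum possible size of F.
max |F| = C(89, 2) = 3916

The Erdős-Ko-Rado theorem states: for n ≥ 2k, an intersecting family of k-subsets of an n-element set has size at most C(n − 1, k − 1), with equality for 'star' families {A ⊆ [n] : |A| = k, i ∈ A} (fix an element i). For n = 90, k = 3: C(89, 2) = 3916.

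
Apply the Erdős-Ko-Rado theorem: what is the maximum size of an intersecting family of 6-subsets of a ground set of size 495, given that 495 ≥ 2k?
max |F| = C(494, 5) = 240234456098

Erdős-Ko-Rado (1961): when n ≥ 2k, max |F| = C(n−1, k−1). The bound is attained by the star {A : i ∈ A} for any fixed i ∈ [n]. Here C(495−1, 6−1) = C(494, 5) = 240234456098.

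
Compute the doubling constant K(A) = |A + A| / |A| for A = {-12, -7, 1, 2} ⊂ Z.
K = |A + A| / |A| = 10/4 = 5/2

Enumerate A + A = {a + b : a, b ∈ A}. With |A| = 4, there are |A|^2 = 16 ordered sum pairs; collecting distinct values, A + A = {-24, -19, -14, -11, -10, -6, -5, 2, 3, 4}, so |A + A| = 10. Thus K = 10/4 = 5/2. For comparison, the minimum possible |A + A| over all 4-element sets is 2·4 − 1 = 7 (so min K = 7/4), attained only by arithmetic progressions.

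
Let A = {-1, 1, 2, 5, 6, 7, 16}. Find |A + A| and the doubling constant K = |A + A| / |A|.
K = |A + A| / |A| = 23/7

Enumerate A + A = {a + b : a, b ∈ A}. With |A| = 7, there are |A|^2 = 49 ordered sum pairs; collecting distinct values, A + A = {-2, 0, 1, 2, 3, 4, 5, 6, 7, 8, 9, 10, 11, 12, 13, 14, 15, 17, 18, 21, 22, 23, 32}, so |A + A| = 23. Thus K = 23/7. For comparison, the minimum possible |A + A| over all 7-element sets is 2·7 − 1 = 13 (so min K = 13/7), attained only by arithmetic progressions.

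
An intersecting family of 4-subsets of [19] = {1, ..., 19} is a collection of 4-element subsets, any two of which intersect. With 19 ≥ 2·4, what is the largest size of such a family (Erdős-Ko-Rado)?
max |F| = C(18, 3) = 816

The Erdős-Ko-Rado theorem states: for n ≥ 2k, an intersecting family of k-subsets of an n-element set has size at most C(n − 1, k − 1), with equality for 'star' families {A ⊆ [n] : |A| = k, i ∈ A} (fix an element i). For n = 19, k = 4: C(18, 3) = 816.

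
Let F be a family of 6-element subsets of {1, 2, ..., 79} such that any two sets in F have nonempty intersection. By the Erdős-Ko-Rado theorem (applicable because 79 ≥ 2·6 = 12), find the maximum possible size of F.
max |F| = C(78, 5) = 21111090

The Erdős-Ko-Rado theorem states: for n ≥ 2k, an intersecting family of k-subsets of an n-element set has size at most C(n − 1, k − 1), with equality for 'star' families {A ⊆ [n] : |A| = k, i ∈ A} (fix an element i). For n = 79, k = 6: C(78, 5) = 21111090.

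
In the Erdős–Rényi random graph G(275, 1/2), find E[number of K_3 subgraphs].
E[# K_3] = C(275, 3) · (1/2)^C(3, 2) = 3428425 / 2^3 = 428553.125

For each 3-subset S of vertices (there are C(275, 3) = 3428425 such S), let X_S = 1 if S induces a K_3 (all C(3, 2) = 3 edges present). Then P(X_S = 1) = (1/2)^3 = 1/8. By linearity of expectation, E[# K_3] = C(275, 3) · (1/2)^3 = 3428425 / 8 = 428553.125.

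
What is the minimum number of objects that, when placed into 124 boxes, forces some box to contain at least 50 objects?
n = (50 − 1)·124 + 1 = 6077

By the generalised pigeonhole principle, to guarantee some box contains ≥ r objects we need more than (r − 1) · k objects total. Threshold: n = (r − 1) · k + 1. With r = 50 and k = 124: n = 49 · 124 + 1 = 6076 + 1 = 6077. For n = 6076 = 49 · 124, we can put exactly 49 objects in every box, avoiding 50 in any single one — so 6077 is tight.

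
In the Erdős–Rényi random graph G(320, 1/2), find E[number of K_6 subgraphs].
E[# K_6] = C(320, 6) · (1/2)^C(6, 2) = 1422630723360 / 2^15 = 44457210105/1024 ≈ 43415244.243164

For each 6-subset S of vertices (there are C(320, 6) = 1422630723360 such S), let X_S = 1 if S induces a K_6 (all C(6, 2) = 15 edges present). Then P(X_S = 1) = (1/2)^15 = 1/32768. By linearity of expectation, E[# K_6] = C(320, 6) · (1/2)^15 = 1422630723360 / 32768 = 44457210105/1024 ≈ 43415244.243164.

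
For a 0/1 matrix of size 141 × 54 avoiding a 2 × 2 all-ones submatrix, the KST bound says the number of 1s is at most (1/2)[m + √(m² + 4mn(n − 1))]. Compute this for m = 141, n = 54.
z(141, 54; 2, 2) ≤ (1/2)[141 + √(141² + 4·141·54·53)] = (1/2)[141 + √1634049] = 709.6496

Kővári–Sós–Turán: let r_1, ..., r_141 be the row sums and z = Σ r_i the total number of 1s. Each pair of columns can share at most one row with both entries 1 (else a 2×2 all-ones block appears), so Σ_i C(r_i, 2) ≤ C(54, 2) = 1431. By convexity Σ_i C(r_i, 2) ≥ 141·C(z/141, 2) = z(z − 141)/(2·141), giving z² − 141z − 141·54·53 ≤ 0 and hence z ≤ (1/2)[141 + √(19881 + 4·403542)] = (1/2)[141 + √1634049] ≈ (1/2)(141 + 1278.2993) = 709.6496.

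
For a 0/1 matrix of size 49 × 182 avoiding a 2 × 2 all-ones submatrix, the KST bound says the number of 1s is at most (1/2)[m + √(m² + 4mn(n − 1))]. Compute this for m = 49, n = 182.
z(49, 182; 2, 2) ≤ (1/2)[49 + √(49² + 4·49·182·181)] = (1/2)[49 + √6459033] = 1295.2314

Kővári–Sós–Turán: let r_1, ..., r_49 be the row sums and z = Σ r_i the total number of 1s. Each pair of columns can share at most one row with both entries 1 (else a 2×2 all-ones block appears), so Σ_i C(r_i, 2) ≤ C(182, 2) = 16471. By convexity Σ_i C(r_i, 2) ≥ 49·C(z/49, 2) = z(z − 49)/(2·49), giving z² − 49z − 49·182·181 ≤ 0 and hence z ≤ (1/2)[49 + √(2401 + 4·1614158)] = (1/2)[49 + √6459033] ≈ (1/2)(49 + 2541.4628) = 1295.2314.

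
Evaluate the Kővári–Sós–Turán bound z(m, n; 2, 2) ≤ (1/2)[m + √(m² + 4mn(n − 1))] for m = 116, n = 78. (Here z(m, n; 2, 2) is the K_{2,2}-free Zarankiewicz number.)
z(116, 78; 2, 2) ≤ (1/2)[116 + √(116² + 4·116·78·77)] = (1/2)[116 + √2800240] = 894.6959

Kővári–Sós–Turán: let r_1, ..., r_116 be the row sums and z = Σ r_i the total number of 1s. Each pair of columns can share at most one row with both entries 1 (else a 2×2 all-ones block appears), so Σ_i C(r_i, 2) ≤ C(78, 2) = 3003. By convexity Σ_i C(r_i, 2) ≥ 116·C(z/116, 2) = z(z − 116)/(2·116), giving z² − 116z − 116·78·77 ≤ 0 and hence z ≤ (1/2)[116 + √(13456 + 4·696696)] = (1/2)[116 + √2800240] ≈ (1/2)(116 + 1673.3918) = 894.6959.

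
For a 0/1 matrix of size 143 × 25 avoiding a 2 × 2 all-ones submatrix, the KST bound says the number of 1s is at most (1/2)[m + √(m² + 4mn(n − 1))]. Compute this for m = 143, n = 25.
z(143, 25; 2, 2) ≤ (1/2)[143 + √(143² + 4·143·25·24)] = (1/2)[143 + √363649] = 373.0166

Kővári–Sós–Turán: let r_1, ..., r_143 be the row sums and z = Σ r_i the total number of 1s. Each pair of columns can share at most one row with both entries 1 (else a 2×2 all-ones block appears), so Σ_i C(r_i, 2) ≤ C(25, 2) = 300. By convexity Σ_i C(r_i, 2) ≥ 143·C(z/143, 2) = z(z − 143)/(2·143), giving z² − 143z − 143·25·24 ≤ 0 and hence z ≤ (1/2)[143 + √(20449 + 4·85800)] = (1/2)[143 + √363649] ≈ (1/2)(143 + 603.0332) = 373.0166.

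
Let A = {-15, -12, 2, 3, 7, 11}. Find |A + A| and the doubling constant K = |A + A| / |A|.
K = |A + A| / |A| = 20/6 = 10/3

Enumerate A + A = {a + b : a, b ∈ A}. With |A| = 6, there are |A|^2 = 36 ordered sum pairs; collecting distinct values, A + A = {-30, -27, -24, -13, -12, -10, -9, -8, -5, -4, -1, 4, 5, 6, 9, 10, 13, 14, 18, 22}, so |A + A| = 20. Thus K = 20/6 = 10/3. For comparison, the minimum possible |A + A| over all 6-element sets is 2·6 − 1 = 11 (so min K = 11/6), attained only by arithmetic progressions.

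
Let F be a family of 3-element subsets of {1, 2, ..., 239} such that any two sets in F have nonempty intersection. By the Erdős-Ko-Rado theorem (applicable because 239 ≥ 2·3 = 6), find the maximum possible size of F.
max |F| = C(238, 2) = 28203

The Erdős-Ko-Rado theorem states: for n ≥ 2k, an intersecting family of k-subsets of an n-element set has size at most C(n − 1, k − 1), with equality for 'star' families {A ⊆ [n] : |A| = k, i ∈ A} (fix an element i). For n = 239, k = 3: C(238, 2) = 28203.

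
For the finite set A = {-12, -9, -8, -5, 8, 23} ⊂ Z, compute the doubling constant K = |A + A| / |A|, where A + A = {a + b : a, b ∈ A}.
K = |A + A| / |A| = 20/6 = 10/3

Enumerate A + A = {a + b : a, b ∈ A}. With |A| = 6, there are |A|^2 = 36 ordered sum pairs; collecting distinct values, A + A = {-24, -21, -20, -18, -17, -16, -14, -13, -10, -4, -1, 0, 3, 11, 14, 15, 16, 18, 31, 46}, so |A + A| = 20. Thus K = 20/6 = 10/3. For comparison, the minimum possible |A + A| over all 6-element sets is 2·6 − 1 = 11 (so min K = 11/6), attained only by arithmetic progressions.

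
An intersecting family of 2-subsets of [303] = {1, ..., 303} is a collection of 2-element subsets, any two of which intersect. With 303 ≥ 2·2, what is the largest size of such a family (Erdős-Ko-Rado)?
max |F| = C(302, 1) = 302

The Erdős-Ko-Rado theorem states: for n ≥ 2k, an intersecting family of k-subsets of an n-element set has size at most C(n − 1, k − 1), with equality for 'star' families {A ⊆ [n] : |A| = k, i ∈ A} (fix an element i). For n = 303, k = 2: C(302, 1) = 302.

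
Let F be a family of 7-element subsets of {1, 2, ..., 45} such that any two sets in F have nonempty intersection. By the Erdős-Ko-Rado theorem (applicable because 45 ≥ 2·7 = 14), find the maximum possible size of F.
max |F| = C(44, 6) = 7059052

The Erdős-Ko-Rado theorem states: for n ≥ 2k, an intersecting family of k-subsets of an n-element set has size at most C(n − 1, k − 1), with equality for 'star' families {A ⊆ [n] : |A| = k, i ∈ A} (fix an element i). For n = 45, k = 7: C(44, 6) = 7059052.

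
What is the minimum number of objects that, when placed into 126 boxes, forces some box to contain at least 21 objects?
n = (21 − 1)·126 + 1 = 2521

By the generalised pigeonhole principle, to guarantee some box contains ≥ r objects we need more than (r − 1) · k objects total. Threshold: n = (r − 1) · k + 1. With r = 21 and k = 126: n = 20 · 126 + 1 = 2520 + 1 = 2521. For n = 2520 = 20 · 126, we can put exactly 20 objects in every box, avoiding 21 in any single one — so 2521 is tight.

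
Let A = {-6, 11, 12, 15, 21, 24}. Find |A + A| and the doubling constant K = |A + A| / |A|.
K = |A + A| / |A| = 20/6 = 10/3

Enumerate A + A = {a + b : a, b ∈ A}. With |A| = 6, there are |A|^2 = 36 ordered sum pairs; collecting distinct values, A + A = {-12, 5, 6, 9, 15, 18, 22, 23, 24, 26, 27, 30, 32, 33, 35, 36, 39, 42, 45, 48}, so |A + A| = 20. Thus K = 20/6 = 10/3. For comparison, the minimum possible |A + A| over all 6-element sets is 2·6 − 1 = 11 (so min K = 11/6), attained only by arithmetic progressions.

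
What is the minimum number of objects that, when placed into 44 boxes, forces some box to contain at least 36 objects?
n = (36 − 1)·44 + 1 = 1541

By the generalised pigeonhole principle, to guarantee some box contains ≥ r objects we need more than (r − 1) · k objects total. Threshold: n = (r − 1) · k + 1. With r = 36 and k = 44: n = 35 · 44 + 1 = 1540 + 1 = 1541. For n = 1540 = 35 · 44, we can put exactly 35 objects in every box, avoiding 36 in any single one — so 1541 is tight.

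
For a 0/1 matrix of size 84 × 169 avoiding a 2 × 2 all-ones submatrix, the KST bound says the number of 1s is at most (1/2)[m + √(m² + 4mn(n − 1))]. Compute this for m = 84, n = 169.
z(84, 169; 2, 2) ≤ (1/2)[84 + √(84² + 4·84·169·168)] = (1/2)[84 + √9546768] = 1586.8922

Kővári–Sós–Turán: let r_1, ..., r_84 be the row sums and z = Σ r_i the total number of 1s. Each pair of columns can share at most one row with both entries 1 (else a 2×2 all-ones block appears), so Σ_i C(r_i, 2) ≤ C(169, 2) = 14196. By convexity Σ_i C(r_i, 2) ≥ 84·C(z/84, 2) = z(z − 84)/(2·84), giving z² − 84z − 84·169·168 ≤ 0 and hence z ≤ (1/2)[84 + √(7056 + 4·2384928)] = (1/2)[84 + √9546768] ≈ (1/2)(84 + 3089.7845) = 1586.8922.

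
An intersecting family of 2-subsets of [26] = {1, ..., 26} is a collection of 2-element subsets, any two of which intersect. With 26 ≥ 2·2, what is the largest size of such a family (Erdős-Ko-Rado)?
max |F| = C(25, 1) = 25

Erdős-Ko-Rado (1961): when n ≥ 2k, max |F| = C(n−1, k−1). The bound is attained by the star {A : i ∈ A} for any fixed i ∈ [n]. Here C(26−1, 2−1) = C(25, 1) = 25.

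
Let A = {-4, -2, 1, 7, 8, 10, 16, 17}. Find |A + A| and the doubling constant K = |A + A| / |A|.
K = |A + A| / |A| = 29/8

Enumerate A + A = {a + b : a, b ∈ A}. With |A| = 8, there are |A|^2 = 64 ordered sum pairs; collecting distinct values, A + A = {-8, -6, -4, -3, -1, 2, 3, 4, 5, 6, 8, 9, 11, 12, 13, 14, 15, 16, 17, 18, 20, 23, 24, 25, 26, 27, 32, 33, 34}, so |A + A| = 29. Thus K = 29/8. For comparison, the minimum possible |A + A| over all 8-element sets is 2·8 − 1 = 15 (so min K = 15/8), attained only by arithmetic progressions.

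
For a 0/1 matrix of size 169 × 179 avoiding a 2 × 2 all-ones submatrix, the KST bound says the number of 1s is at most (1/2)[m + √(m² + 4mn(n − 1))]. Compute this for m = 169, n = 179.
z(169, 179; 2, 2) ≤ (1/2)[169 + √(169² + 4·169·179·178)] = (1/2)[169 + √21567273] = 2406.5289

Kővári–Sós–Turán: let r_1, ..., r_169 be the row sums and z = Σ r_i the total number of 1s. Each pair of columns can share at most one row with both entries 1 (else a 2×2 all-ones block appears), so Σ_i C(r_i, 2) ≤ C(179, 2) = 15931. By convexity Σ_i C(r_i, 2) ≥ 169·C(z/169, 2) = z(z − 169)/(2·169), giving z² − 169z − 169·179·178 ≤ 0 and hence z ≤ (1/2)[169 + √(28561 + 4·5384678)] = (1/2)[169 + √21567273] ≈ (1/2)(169 + 4644.0578) = 2406.5289.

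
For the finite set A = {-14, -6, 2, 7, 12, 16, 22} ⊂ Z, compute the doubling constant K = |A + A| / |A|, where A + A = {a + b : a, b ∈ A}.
K = |A + A| / |A| = 25/7

Enumerate A + A = {a + b : a, b ∈ A}. With |A| = 7, there are |A|^2 = 49 ordered sum pairs; collecting distinct values, A + A = {-28, -20, -12, -7, -4, -2, 1, 2, 4, 6, 8, 9, 10, 14, 16, 18, 19, 23, 24, 28, 29, 32, 34, 38, 44}, so |A + A| = 25. Thus K = 25/7. For comparison, the minimum possible |A + A| over all 7-element sets is 2·7 − 1 = 13 (so min K = 13/7), attained only by arithmetic progressions.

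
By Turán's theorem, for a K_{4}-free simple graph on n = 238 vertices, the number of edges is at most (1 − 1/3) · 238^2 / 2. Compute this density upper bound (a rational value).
Turán density bound = (2/3) · 238^2/2 = 56644/3 ≈ 18881.3333

Turán's theorem: ex(n, K_{r+1}) is achieved by the complete r-partite Turán graph T(n, r) with parts as balanced as possible, and is at most (1 − 1/r) · n^2/2. For r = 3, n = 238: the density bound is (2/3) · 56644/2 = 56644/3 ≈ 18881.3333. The integer-valued extremum is e(T(238, 3)) = 18881, which is strictly less than the density bound 56644/3 since 3 ∤ 238 (the parts of T(238, 3) cannot all be equal).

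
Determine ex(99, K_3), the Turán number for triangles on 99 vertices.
ex(99, K_3) = ⌊99^2/4⌋ = 2450

Mantel (1907): a triangle-free graph on n vertices has at most ⌊n^2/4⌋ edges, with equality for the complete bipartite graph K_{⌊n/2⌋, ⌈n/2⌉}. For n = 99: ⌊99^2/4⌋ = ⌊9801/4⌋ = 2450. The extremal graph is K_{49, 50}, which has 49·50 = 2450 edges.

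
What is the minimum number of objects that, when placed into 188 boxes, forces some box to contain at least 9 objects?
n = (9 − 1)·188 + 1 = 1505

By the generalised pigeonhole principle, to guarantee some box contains ≥ r objects we need more than (r − 1) · k objects total. Threshold: n = (r − 1) · k + 1. With r = 9 and k = 188: n = 8 · 188 + 1 = 1504 + 1 = 1505. For n = 1504 = 8 · 188, we can put exactly 8 objects in every box, avoiding 9 in any single one — so 1505 is tight.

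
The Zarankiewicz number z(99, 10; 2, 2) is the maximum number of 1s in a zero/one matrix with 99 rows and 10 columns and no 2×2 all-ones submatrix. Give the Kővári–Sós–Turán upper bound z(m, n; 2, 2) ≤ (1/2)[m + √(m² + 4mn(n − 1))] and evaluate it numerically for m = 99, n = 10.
z(99, 10; 2, 2) ≤ (1/2)[99 + √(99² + 4·99·10·9)] = (1/2)[99 + √45441] = 156.0845

Kővári–Sós–Turán: let r_1, ..., r_99 be the row sums and z = Σ r_i the total number of 1s. Each pair of columns can share at most one row with both entries 1 (else a 2×2 all-ones block appears), so Σ_i C(r_i, 2) ≤ C(10, 2) = 45. By convexity Σ_i C(r_i, 2) ≥ 99·C(z/99, 2) = z(z − 99)/(2·99), giving z² − 99z − 99·10·9 ≤ 0 and hence z ≤ (1/2)[99 + √(9801 + 4·8910)] = (1/2)[99 + √45441] ≈ (1/2)(99 + 213.1689) = 156.0845.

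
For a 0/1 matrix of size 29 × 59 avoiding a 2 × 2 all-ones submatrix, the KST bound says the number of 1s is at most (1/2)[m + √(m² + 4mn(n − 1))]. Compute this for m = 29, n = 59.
z(29, 59; 2, 2) ≤ (1/2)[29 + √(29² + 4·29·59·58)] = (1/2)[29 + √397793] = 329.8542

Kővári–Sós–Turán: let r_1, ..., r_29 be the row sums and z = Σ r_i the total number of 1s. Each pair of columns can share at most one row with both entries 1 (else a 2×2 all-ones block appears), so Σ_i C(r_i, 2) ≤ C(59, 2) = 1711. By convexity Σ_i C(r_i, 2) ≥ 29·C(z/29, 2) = z(z − 29)/(2·29), giving z² − 29z − 29·59·58 ≤ 0 and hence z ≤ (1/2)[29 + √(841 + 4·99238)] = (1/2)[29 + √397793] ≈ (1/2)(29 + 630.7083) = 329.8542.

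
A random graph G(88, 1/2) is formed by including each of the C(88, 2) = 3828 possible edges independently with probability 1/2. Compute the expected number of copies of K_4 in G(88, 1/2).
E[# K_4] = C(88, 4) · (1/2)^C(4, 2) = 2331890 / 2^6 = 1165945/32 = 36435.78125

For each 4-subset S of vertices (there are C(88, 4) = 2331890 such S), let X_S = 1 if S induces a K_4 (all C(4, 2) = 6 edges present). Then P(X_S = 1) = (1/2)^6 = 1/64. By linearity of expectation, E[# K_4] = C(88, 4) · (1/2)^6 = 2331890 / 64 = 1165945/32 = 36435.78125.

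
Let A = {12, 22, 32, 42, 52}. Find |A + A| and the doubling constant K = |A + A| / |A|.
K = |A + A| / |A| = 9/5

Enumerate A + A = {a + b : a, b ∈ A}. With |A| = 5, there are |A|^2 = 25 ordered sum pairs; collecting distinct values, A + A = {24, 34, 44, 54, 64, 74, 84, 94, 104}, so |A + A| = 9. Thus K = 9/5. Here |A + A| = 2|A| − 1 = 9, the minimum possible — so K = 9/5 is minimal, which holds iff A is an arithmetic progression.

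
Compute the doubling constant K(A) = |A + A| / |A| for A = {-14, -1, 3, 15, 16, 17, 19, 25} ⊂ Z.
K = |A + A| / |A| = 32/8 = 4

Enumerate A + A = {a + b : a, b ∈ A}. With |A| = 8, there are |A|^2 = 64 ordered sum pairs; collecting distinct values, A + A = {-28, -15, -11, -2, 1, 2, 3, 5, 6, 11, 14, 15, 16, 18, 19, 20, 22, 24, 28, 30, 31, 32, 33, 34, 35, 36, 38, 40, 41, 42, 44, 50}, so |A + A| = 32. Thus K = 32/8 = 4. For comparison, the minimum possible |A + A| over all 8-element sets is 2·8 − 1 = 15 (so min K = 15/8), attained only by arithmetic progressions.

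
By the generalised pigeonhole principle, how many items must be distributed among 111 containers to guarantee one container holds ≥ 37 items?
n = (37 − 1)·111 + 1 = 3997

By the generalised pigeonhole principle, to guarantee some box contains ≥ r objects we need more than (r − 1) · k objects total. Threshold: n = (r − 1) · k + 1. With r = 37 and k = 111: n = 36 · 111 + 1 = 3996 + 1 = 3997. For n = 3996 = 36 · 111, we can put exactly 36 objects in every box, avoiding 37 in any single one — so 3997 is tight.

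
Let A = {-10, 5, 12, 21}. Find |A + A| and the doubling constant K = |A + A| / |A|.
K = |A + A| / |A| = 10/4 = 5/2

Enumerate A + A = {a + b : a, b ∈ A}. With |A| = 4, there are |A|^2 = 16 ordered sum pairs; collecting distinct values, A + A = {-20, -5, 2, 10, 11, 17, 24, 26, 33, 42}, so |A + A| = 10. Thus K = 10/4 = 5/2. For comparison, the minimum possible |A + A| over all 4-element sets is 2·4 − 1 = 7 (so min K = 7/4), attained only by arithmetic progressions.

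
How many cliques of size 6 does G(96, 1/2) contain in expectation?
E[# K_6] = C(96, 6) · (1/2)^C(6, 2) = 927048304 / 2^15 = 57940519/2048 ≈ 28291.269043

For each 6-subset S of vertices (there are C(96, 6) = 927048304 such S), let X_S = 1 if S induces a K_6 (all C(6, 2) = 15 edges present). Then P(X_S = 1) = (1/2)^15 = 1/32768. By linearity of expectation, E[# K_6] = C(96, 6) · (1/2)^15 = 927048304 / 32768 = 57940519/2048 ≈ 28291.269043.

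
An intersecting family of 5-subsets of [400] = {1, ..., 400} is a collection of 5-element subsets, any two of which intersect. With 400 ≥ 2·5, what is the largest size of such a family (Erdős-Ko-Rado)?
max |F| = C(399, 4) = 1040232501

Erdős-Ko-Rado (1961): when n ≥ 2k, max |F| = C(n−1, k−1). The bound is attained by the star {A : i ∈ A} for any fixed i ∈ [n]. Here C(400−1, 5−1) = C(399, 4) = 1040232501.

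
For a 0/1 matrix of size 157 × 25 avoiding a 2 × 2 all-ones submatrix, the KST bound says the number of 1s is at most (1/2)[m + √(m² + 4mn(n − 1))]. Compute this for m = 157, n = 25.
z(157, 25; 2, 2) ≤ (1/2)[157 + √(157² + 4·157·25·24)] = (1/2)[157 + √401449] = 395.3

Kővári–Sós–Turán: let r_1, ..., r_157 be the row sums and z = Σ r_i the total number of 1s. Each pair of columns can share at most one row with both entries 1 (else a 2×2 all-ones block appears), so Σ_i C(r_i, 2) ≤ C(25, 2) = 300. By convexity Σ_i C(r_i, 2) ≥ 157·C(z/157, 2) = z(z − 157)/(2·157), giving z² − 157z − 157·25·24 ≤ 0 and hence z ≤ (1/2)[157 + √(24649 + 4·94200)] = (1/2)[157 + √401449] ≈ (1/2)(157 + 633.6) = 395.3.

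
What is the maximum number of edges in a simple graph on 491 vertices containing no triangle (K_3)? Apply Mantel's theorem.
ex(491, K_3) = ⌊491^2/4⌋ = 60270

Mantel (1907): a triangle-free graph on n vertices has at most ⌊n^2/4⌋ edges, with equality for the complete bipartite graph K_{⌊n/2⌋, ⌈n/2⌉}. For n = 491: ⌊491^2/4⌋ = ⌊241081/4⌋ = 60270. The extremal graph is K_{245, 246}, which has 245·246 = 60270 edges.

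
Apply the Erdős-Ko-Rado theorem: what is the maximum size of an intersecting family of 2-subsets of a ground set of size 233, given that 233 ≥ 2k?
max |F| = C(232, 1) = 232

Erdős-Ko-Rado (1961): when n ≥ 2k, max |F| = C(n−1, k−1). The bound is attained by the star {A : i ∈ A} for any fixed i ∈ [n]. Here C(233−1, 2−1) = C(232, 1) = 232.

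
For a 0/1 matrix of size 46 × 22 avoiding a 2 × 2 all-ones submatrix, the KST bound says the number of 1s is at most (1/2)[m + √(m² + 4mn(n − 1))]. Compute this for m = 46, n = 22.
z(46, 22; 2, 2) ≤ (1/2)[46 + √(46² + 4·46·22·21)] = (1/2)[46 + √87124] = 170.5839

Kővári–Sós–Turán: let r_1, ..., r_46 be the row sums and z = Σ r_i the total number of 1s. Each pair of columns can share at most one row with both entries 1 (else a 2×2 all-ones block appears), so Σ_i C(r_i, 2) ≤ C(22, 2) = 231. By convexity Σ_i C(r_i, 2) ≥ 46·C(z/46, 2) = z(z − 46)/(2·46), giving z² − 46z − 46·22·21 ≤ 0 and hence z ≤ (1/2)[46 + √(2116 + 4·21252)] = (1/2)[46 + √87124] ≈ (1/2)(46 + 295.1677) = 170.5839.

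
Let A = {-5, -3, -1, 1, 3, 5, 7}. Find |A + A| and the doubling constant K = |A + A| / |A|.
K = |A + A| / |A| = 13/7

Enumerate A + A = {a + b : a, b ∈ A}. With |A| = 7, there are |A|^2 = 49 ordered sum pairs; collecting distinct values, A + A = {-10, -8, -6, -4, -2, 0, 2, 4, 6, 8, 10, 12, 14}, so |A + A| = 13. Thus K = 13/7. Here |A + A| = 2|A| − 1 = 13, the minimum possible — so K = 13/7 is minimal, which holds iff A is an arithmetic progression.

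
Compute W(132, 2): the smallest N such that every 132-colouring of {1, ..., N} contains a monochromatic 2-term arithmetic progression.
W(132, 2) = 132 + 1 = 133

A 2-term AP is any pair of integers, so a monochromatic 2-AP exists iff some colour is used at least twice. With 132 colours, the colouring i ↦ i on {1, ..., 132} uses each colour once, avoiding any monochromatic pair, so W(132, 2) > 132. For {1, ..., 133}, pigeonhole forces two integers of the same colour, which form a monochromatic 2-AP. Hence W(132, 2) = 133.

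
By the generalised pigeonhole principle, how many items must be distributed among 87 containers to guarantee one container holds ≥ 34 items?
n = (34 − 1)·87 + 1 = 2872

By the generalised pigeonhole principle, to guarantee some box contains ≥ r objects we need more than (r − 1) · k objects total. Threshold: n = (r − 1) · k + 1. With r = 34 and k = 87: n = 33 · 87 + 1 = 2871 + 1 = 2872. For n = 2871 = 33 · 87, we can put exactly 33 objects in every box, avoiding 34 in any single one — so 2872 is tight.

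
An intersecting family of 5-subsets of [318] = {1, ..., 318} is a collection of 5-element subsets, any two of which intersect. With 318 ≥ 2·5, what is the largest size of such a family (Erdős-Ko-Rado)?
max |F| = C(317, 4) = 412833855

The Erdős-Ko-Rado theorem states: for n ≥ 2k, an intersecting family of k-subsets of an n-element set has size at most C(n − 1, k − 1), with equality for 'star' families {A ⊆ [n] : |A| = k, i ∈ A} (fix an element i). For n = 318, k = 5: C(317, 4) = 412833855.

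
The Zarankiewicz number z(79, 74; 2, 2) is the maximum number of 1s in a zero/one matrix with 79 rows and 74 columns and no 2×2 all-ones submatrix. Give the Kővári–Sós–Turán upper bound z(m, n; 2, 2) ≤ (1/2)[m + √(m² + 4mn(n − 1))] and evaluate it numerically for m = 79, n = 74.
z(79, 74; 2, 2) ≤ (1/2)[79 + √(79² + 4·79·74·73)] = (1/2)[79 + √1713273] = 693.9603

Kővári–Sós–Turán: let r_1, ..., r_79 be the row sums and z = Σ r_i the total number of 1s. Each pair of columns can share at most one row with both entries 1 (else a 2×2 all-ones block appears), so Σ_i C(r_i, 2) ≤ C(74, 2) = 2701. By convexity Σ_i C(r_i, 2) ≥ 79·C(z/79, 2) = z(z − 79)/(2·79), giving z² − 79z − 79·74·73 ≤ 0 and hence z ≤ (1/2)[79 + √(6241 + 4·426758)] = (1/2)[79 + √1713273] ≈ (1/2)(79 + 1308.9205) = 693.9603.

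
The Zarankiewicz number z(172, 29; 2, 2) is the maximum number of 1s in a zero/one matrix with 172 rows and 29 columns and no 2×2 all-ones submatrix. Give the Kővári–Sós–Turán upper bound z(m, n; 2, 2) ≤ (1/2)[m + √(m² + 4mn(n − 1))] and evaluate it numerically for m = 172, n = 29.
z(172, 29; 2, 2) ≤ (1/2)[172 + √(172² + 4·172·29·28)] = (1/2)[172 + √588240] = 469.484

Kővári–Sós–Turán: let r_1, ..., r_172 be the row sums and z = Σ r_i the total number of 1s. Each pair of columns can share at most one row with both entries 1 (else a 2×2 all-ones block appears), so Σ_i C(r_i, 2) ≤ C(29, 2) = 406. By convexity Σ_i C(r_i, 2) ≥ 172·C(z/172, 2) = z(z − 172)/(2·172), giving z² − 172z − 172·29·28 ≤ 0 and hence z ≤ (1/2)[172 + √(29584 + 4·139664)] = (1/2)[172 + √588240] ≈ (1/2)(172 + 766.9681) = 469.484.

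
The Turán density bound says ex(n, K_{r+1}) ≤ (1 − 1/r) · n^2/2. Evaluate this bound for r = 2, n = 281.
Turán density bound = (1/2) · 281^2/2 = 78961/4 ≈ 19740.25

Turán's theorem: ex(n, K_{r+1}) is achieved by the complete r-partite Turán graph T(n, r) with parts as balanced as possible, and is at most (1 − 1/r) · n^2/2. For r = 2, n = 281: the density bound is (1/2) · 78961/2 = 78961/4 ≈ 19740.25. The integer-valued extremum is e(T(281, 2)) = 19740, which is strictly less than the density bound 78961/4 since 2 ∤ 281 (the parts of T(281, 2) cannot all be equal).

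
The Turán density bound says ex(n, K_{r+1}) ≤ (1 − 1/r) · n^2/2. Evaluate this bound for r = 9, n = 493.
Turán density bound = (8/9) · 493^2/2 = 972196/9 ≈ 108021.7778

Turán's theorem: ex(n, K_{r+1}) is achieved by the complete r-partite Turán graph T(n, r) with parts as balanced as possible, and is at most (1 − 1/r) · n^2/2. For r = 9, n = 493: the density bound is (8/9) · 243049/2 = 972196/9 ≈ 108021.7778. The integer-valued extremum is e(T(493, 9)) = 108021, which is strictly less than the density bound 972196/9 since 9 ∤ 493 (the parts of T(493, 9) cannot all be equal).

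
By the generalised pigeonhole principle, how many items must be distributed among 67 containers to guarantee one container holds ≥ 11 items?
n = (11 − 1)·67 + 1 = 671

By the generalised pigeonhole principle, to guarantee some box contains ≥ r objects we need more than (r − 1) · k objects total. Threshold: n = (r − 1) · k + 1. With r = 11 and k = 67: n = 10 · 67 + 1 = 670 + 1 = 671. For n = 670 = 10 · 67, we can put exactly 10 objects in every box, avoiding 11 in any single one — so 671 is tight.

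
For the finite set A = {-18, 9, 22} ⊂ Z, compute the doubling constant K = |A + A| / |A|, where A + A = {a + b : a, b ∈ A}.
K = |A + A| / |A| = 6/3 = 2

Enumerate A + A = {a + b : a, b ∈ A}. With |A| = 3, there are |A|^2 = 9 ordered sum pairs; collecting distinct values, A + A = {-36, -9, 4, 18, 31, 44}, so |A + A| = 6. Thus K = 6/3 = 2. For comparison, the minimum possible |A + A| over all 3-element sets is 2·3 − 1 = 5 (so min K = 5/3), attained only by arithmetic progressions.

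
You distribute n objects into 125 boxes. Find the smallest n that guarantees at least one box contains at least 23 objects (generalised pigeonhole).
n = (23 − 1)·125 + 1 = 2751

By the generalised pigeonhole principle, to guarantee some box contains ≥ r objects we need more than (r − 1) · k objects total. Threshold: n = (r − 1) · k + 1. With r = 23 and k = 125: n = 22 · 125 + 1 = 2750 + 1 = 2751. For n = 2750 = 22 · 125, we can put exactly 22 objects in every box, avoiding 23 in any single one — so 2751 is tight.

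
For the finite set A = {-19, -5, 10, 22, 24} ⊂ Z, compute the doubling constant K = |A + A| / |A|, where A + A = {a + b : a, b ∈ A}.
K = |A + A| / |A| = 14/5

Enumerate A + A = {a + b : a, b ∈ A}. With |A| = 5, there are |A|^2 = 25 ordered sum pairs; collecting distinct values, A + A = {-38, -24, -10, -9, 3, 5, 17, 19, 20, 32, 34, 44, 46, 48}, so |A + A| = 14. Thus K = 14/5. For comparison, the minimum possible |A + A| over all 5-element sets is 2·5 − 1 = 9 (so min K = 9/5), attained only by arithmetic progressions.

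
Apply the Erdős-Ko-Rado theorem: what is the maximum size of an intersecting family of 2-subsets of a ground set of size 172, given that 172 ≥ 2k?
max |F| = C(171, 1) = 171

Erdős-Ko-Rado (1961): when n ≥ 2k, max |F| = C(n−1, k−1). The bound is attained by the star {A : i ∈ A} for any fixed i ∈ [n]. Here C(172−1, 2−1) = C(171, 1) = 171.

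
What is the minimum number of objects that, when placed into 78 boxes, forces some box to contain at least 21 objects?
n = (21 − 1)·78 + 1 = 1561

By the generalised pigeonhole principle, to guarantee some box contains ≥ r objects we need more than (r − 1) · k objects total. Threshold: n = (r − 1) · k + 1. With r = 21 and k = 78: n = 20 · 78 + 1 = 1560 + 1 = 1561. For n = 1560 = 20 · 78, we can put exactly 20 objects in every box, avoiding 21 in any single one — so 1561 is tight.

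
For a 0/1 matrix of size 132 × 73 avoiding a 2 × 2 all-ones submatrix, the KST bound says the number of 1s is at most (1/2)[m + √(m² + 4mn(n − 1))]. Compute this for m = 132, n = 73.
z(132, 73; 2, 2) ≤ (1/2)[132 + √(132² + 4·132·73·72)] = (1/2)[132 + √2792592] = 901.5525

Kővári–Sós–Turán: let r_1, ..., r_132 be the row sums and z = Σ r_i the total number of 1s. Each pair of columns can share at most one row with both entries 1 (else a 2×2 all-ones block appears), so Σ_i C(r_i, 2) ≤ C(73, 2) = 2628. By convexity Σ_i C(r_i, 2) ≥ 132·C(z/132, 2) = z(z − 132)/(2·132), giving z² − 132z − 132·73·72 ≤ 0 and hence z ≤ (1/2)[132 + √(17424 + 4·693792)] = (1/2)[132 + √2792592] ≈ (1/2)(132 + 1671.105) = 901.5525.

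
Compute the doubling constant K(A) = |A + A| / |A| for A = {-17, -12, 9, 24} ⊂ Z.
K = |A + A| / |A| = 10/4 = 5/2

Enumerate A + A = {a + b : a, b ∈ A}. With |A| = 4, there are |A|^2 = 16 ordered sum pairs; collecting distinct values, A + A = {-34, -29, -24, -8, -3, 7, 12, 18, 33, 48}, so |A + A| = 10. Thus K = 10/4 = 5/2. For comparison, the minimum possible |A + A| over all 4-element sets is 2·4 − 1 = 7 (so min K = 7/4), attained only by arithmetic progressions.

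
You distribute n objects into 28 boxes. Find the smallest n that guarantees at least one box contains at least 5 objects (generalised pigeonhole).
n = (5 − 1)·28 + 1 = 113

By the generalised pigeonhole principle, to guarantee some box contains ≥ r objects we need more than (r − 1) · k objects total. Threshold: n = (r − 1) · k + 1. With r = 5 and k = 28: n = 4 · 28 + 1 = 112 + 1 = 113. For n = 112 = 4 · 28, we can put exactly 4 objects in every box, avoiding 5 in any single one — so 113 is tight.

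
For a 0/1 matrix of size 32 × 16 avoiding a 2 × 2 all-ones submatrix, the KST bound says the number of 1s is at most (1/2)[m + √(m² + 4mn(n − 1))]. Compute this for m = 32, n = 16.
z(32, 16; 2, 2) ≤ (1/2)[32 + √(32² + 4·32·16·15)] = (1/2)[32 + √31744] = 105.0842

Kővári–Sós–Turán: let r_1, ..., r_32 be the row sums and z = Σ r_i the total number of 1s. Each pair of columns can share at most one row with both entries 1 (else a 2×2 all-ones block appears), so Σ_i C(r_i, 2) ≤ C(16, 2) = 120. By convexity Σ_i C(r_i, 2) ≥ 32·C(z/32, 2) = z(z − 32)/(2·32), giving z² − 32z − 32·16·15 ≤ 0 and hence z ≤ (1/2)[32 + √(1024 + 4·7680)] = (1/2)[32 + √31744] ≈ (1/2)(32 + 178.1685) = 105.0842.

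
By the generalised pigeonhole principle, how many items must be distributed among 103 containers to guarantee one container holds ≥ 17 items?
n = (17 − 1)·103 + 1 = 1649

By the generalised pigeonhole principle, to guarantee some box contains ≥ r objects we need more than (r − 1) · k objects total. Threshold: n = (r − 1) · k + 1. With r = 17 and k = 103: n = 16 · 103 + 1 = 1648 + 1 = 1649. For n = 1648 = 16 · 103, we can put exactly 16 objects in every box, avoiding 17 in any single one — so 1649 is tight.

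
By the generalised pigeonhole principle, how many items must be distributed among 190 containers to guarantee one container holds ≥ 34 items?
n = (34 − 1)·190 + 1 = 6271

By the generalised pigeonhole principle, to guarantee some box contains ≥ r objects we need more than (r − 1) · k objects total. Threshold: n = (r − 1) · k + 1. With r = 34 and k = 190: n = 33 · 190 + 1 = 6270 + 1 = 6271. For n = 6270 = 33 · 190, we can put exactly 33 objects in every box, avoiding 34 in any single one — so 6271 is tight.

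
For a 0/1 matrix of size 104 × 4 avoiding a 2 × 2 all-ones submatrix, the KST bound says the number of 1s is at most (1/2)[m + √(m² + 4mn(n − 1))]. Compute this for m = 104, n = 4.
z(104, 4; 2, 2) ≤ (1/2)[104 + √(104² + 4·104·4·3)] = (1/2)[104 + √15808] = 114.8649

Kővári–Sós–Turán: let r_1, ..., r_104 be the row sums and z = Σ r_i the total number of 1s. Each pair of columns can share at most one row with both entries 1 (else a 2×2 all-ones block appears), so Σ_i C(r_i, 2) ≤ C(4, 2) = 6. By convexity Σ_i C(r_i, 2) ≥ 104·C(z/104, 2) = z(z − 104)/(2·104), giving z² − 104z − 104·4·3 ≤ 0 and hence z ≤ (1/2)[104 + √(10816 + 4·1248)] = (1/2)[104 + √15808] ≈ (1/2)(104 + 125.7299) = 114.8649.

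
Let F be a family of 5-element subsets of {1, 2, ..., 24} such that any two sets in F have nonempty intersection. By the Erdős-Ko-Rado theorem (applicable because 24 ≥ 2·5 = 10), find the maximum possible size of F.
max |F| = C(23, 4) = 8855

The Erdős-Ko-Rado theorem states: for n ≥ 2k, an intersecting family of k-subsets of an n-element set has size at most C(n − 1, k − 1), with equality for 'star' families {A ⊆ [n] : |A| = k, i ∈ A} (fix an element i). For n = 24, k = 5: C(23, 4) = 8855.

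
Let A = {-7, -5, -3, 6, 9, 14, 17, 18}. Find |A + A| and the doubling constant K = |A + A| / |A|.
K = |A + A| / |A| = 31/8

Enumerate A + A = {a + b : a, b ∈ A}. With |A| = 8, there are |A|^2 = 64 ordered sum pairs; collecting distinct values, A + A = {-14, -12, -10, -8, -6, -1, 1, 2, 3, 4, 6, 7, 9, 10, 11, 12, 13, 14, 15, 18, 20, 23, 24, 26, 27, 28, 31, 32, 34, 35, 36}, so |A + A| = 31. Thus K = 31/8. For comparison, the minimum possible |A + A| over all 8-element sets is 2·8 − 1 = 15 (so min K = 15/8), attained only by arithmetic progressions.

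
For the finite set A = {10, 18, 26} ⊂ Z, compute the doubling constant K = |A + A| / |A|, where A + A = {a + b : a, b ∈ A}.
K = |A + A| / |A| = 5/3

Enumerate A + A = {a + b : a, b ∈ A}. With |A| = 3, there are |A|^2 = 9 ordered sum pairs; collecting distinct values, A + A = {20, 28, 36, 44, 52}, so |A + A| = 5. Thus K = 5/3. Here |A + A| = 2|A| − 1 = 5, the minimum possible — so K = 5/3 is minimal, which holds iff A is an arithmetic progression.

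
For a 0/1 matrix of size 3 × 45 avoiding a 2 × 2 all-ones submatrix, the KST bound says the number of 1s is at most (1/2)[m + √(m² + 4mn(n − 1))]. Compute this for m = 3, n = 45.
z(3, 45; 2, 2) ≤ (1/2)[3 + √(3² + 4·3·45·44)] = (1/2)[3 + √23769] = 78.586

Kővári–Sós–Turán: let r_1, ..., r_3 be the row sums and z = Σ r_i the total number of 1s. Each pair of columns can share at most one row with both entries 1 (else a 2×2 all-ones block appears), so Σ_i C(r_i, 2) ≤ C(45, 2) = 990. By convexity Σ_i C(r_i, 2) ≥ 3·C(z/3, 2) = z(z − 3)/(2·3), giving z² − 3z − 3·45·44 ≤ 0 and hence z ≤ (1/2)[3 + √(9 + 4·5940)] = (1/2)[3 + √23769] ≈ (1/2)(3 + 154.172) = 78.586.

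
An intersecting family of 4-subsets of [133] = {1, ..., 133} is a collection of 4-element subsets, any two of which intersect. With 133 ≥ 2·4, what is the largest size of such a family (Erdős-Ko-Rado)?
max |F| = C(132, 3) = 374660

The Erdős-Ko-Rado theorem states: for n ≥ 2k, an intersecting family of k-subsets of an n-element set has size at most C(n − 1, k − 1), with equality for 'star' families {A ⊆ [n] : |A| = k, i ∈ A} (fix an element i). For n = 133, k = 4: C(132, 3) = 374660.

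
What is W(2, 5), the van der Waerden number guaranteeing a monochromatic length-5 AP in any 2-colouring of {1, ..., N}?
W(2, 5) = 178

This is a classical value, W(2, 5) = 178, established by combining an explicit 2-colouring of {1, ..., 177} with no monochromatic 5-AP (giving the lower bound W(2, 5) > 177) and a finite case analysis / exhaustive computer search showing every 2-colouring of {1, ..., 178} has such an AP.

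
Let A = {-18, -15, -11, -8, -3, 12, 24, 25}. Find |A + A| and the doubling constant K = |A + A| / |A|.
K = |A + A| / |A| = 33/8

Enumerate A + A = {a + b : a, b ∈ A}. With |A| = 8, there are |A|^2 = 64 ordered sum pairs; collecting distinct values, A + A = {-36, -33, -30, -29, -26, -23, -22, -21, -19, -18, -16, -14, -11, -6, -3, 1, 4, 6, 7, 9, 10, 13, 14, 16, 17, 21, 22, 24, 36, 37, 48, 49, 50}, so |A + A| = 33. Thus K = 33/8. For comparison, the minimum possible |A + A| over all 8-element sets is 2·8 − 1 = 15 (so min K = 15/8), attained only by arithmetic progressions.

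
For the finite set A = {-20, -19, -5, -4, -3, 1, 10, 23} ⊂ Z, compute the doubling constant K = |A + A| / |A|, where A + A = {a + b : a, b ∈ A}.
K = |A + A| / |A| = 30/8 = 15/4

Enumerate A + A = {a + b : a, b ∈ A}. With |A| = 8, there are |A|^2 = 64 ordered sum pairs; collecting distinct values, A + A = {-40, -39, -38, -25, -24, -23, -22, -19, -18, -10, -9, -8, -7, -6, -4, -3, -2, 2, 3, 4, 5, 6, 7, 11, 18, 19, 20, 24, 33, 46}, so |A + A| = 30. Thus K = 30/8 = 15/4. For comparison, the minimum possible |A + A| over all 8-element sets is 2·8 − 1 = 15 (so min K = 15/8), attained only by arithmetic progressions.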